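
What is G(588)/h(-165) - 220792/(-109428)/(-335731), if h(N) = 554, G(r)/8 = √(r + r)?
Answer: -5018/834962997 + 56*√6/277 ≈ 0.49520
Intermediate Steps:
G(r) = 8*√2*√r (G(r) = 8*√(r + r) = 8*√(2*r) = 8*(√2*√r) = 8*√2*√r)
G(588)/h(-165) - 220792/(-109428)/(-335731) = (8*√2*√588)/554 - 220792/(-109428)/(-335731) = (8*√2*(14*√3))*(1/554) - 220792*(-1/109428)*(-1/335731) = (112*√6)*(1/554) + (5018/2487)*(-1/335731) = 56*√6/277 - 5018/834962997 = -5018/834962997 + 56*√6/277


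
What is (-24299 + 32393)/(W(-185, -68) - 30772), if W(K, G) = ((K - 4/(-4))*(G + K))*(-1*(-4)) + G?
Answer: 4047/77684 ≈ 0.052096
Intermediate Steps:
W(K, G) = G + 4*(1 + K)*(G + K) (W(K, G) = ((K - 4*(-¼))*(G + K))*4 + G = ((K + 1)*(G + K))*4 + G = ((1 + K)*(G + K))*4 + G = 4*(1 + K)*(G + K) + G = G + 4*(1 + K)*(G + K))
(-24299 + 32393)/(W(-185, -68) - 30772) = (-24299 + 32393)/((4*(-185) + 4*(-185)² + 5*(-68) + 4*(-68)*(-185)) - 30772) = 8094/((-740 + 4*34225 - 340 + 50320) - 30772) = 8094/((-740 + 136900 - 340 + 50320) - 30772) = 8094/(186140 - 30772) = 8094/155368 = 8094*(1/155368) = 4047/77684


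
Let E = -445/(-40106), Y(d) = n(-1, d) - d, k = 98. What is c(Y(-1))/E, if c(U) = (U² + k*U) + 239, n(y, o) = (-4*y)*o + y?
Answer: -5494522/445 ≈ -12347.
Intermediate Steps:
n(y, o) = y - 4*o*y (n(y, o) = -4*o*y + y = y - 4*o*y)
Y(d) = -1 + 3*d (Y(d) = -(1 - 4*d) - d = (-1 + 4*d) - d = -1 + 3*d)
E = 445/40106 (E = -445*(-1/40106) = 445/40106 ≈ 0.011096)
c(U) = 239 + U² + 98*U (c(U) = (U² + 98*U) + 239 = 239 + U² + 98*U)
c(Y(-1))/E = (239 + (-1 + 3*(-1))² + 98*(-1 + 3*(-1)))/(445/40106) = (239 + (-1 - 3)² + 98*(-1 - 3))*(40106/445) = (239 + (-4)² + 98*(-4))*(40106/445) = (239 + 16 - 392)*(40106/445) = -137*40106/445 = -5494522/445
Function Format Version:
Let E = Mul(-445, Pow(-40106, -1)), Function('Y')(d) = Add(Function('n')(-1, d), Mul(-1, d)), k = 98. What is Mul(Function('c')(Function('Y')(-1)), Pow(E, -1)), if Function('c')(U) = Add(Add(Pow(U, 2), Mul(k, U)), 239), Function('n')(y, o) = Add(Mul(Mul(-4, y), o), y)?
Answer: Rational(-5494522, 445) ≈ -12347.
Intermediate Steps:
Function('n')(y, o) = Add(y, Mul(-4, o, y)) (Function('n')(y, o) = Add(Mul(-4, o, y), y) = Add(y, Mul(-4, o, y)))
Function('Y')(d) = Add(-1, Mul(3, d)) (Function('Y')(d) = Add(Mul(-1, Add(1, Mul(-4, d))), Mul(-1, d)) = Add(Add(-1, Mul(4, d)), Mul(-1, d)) = Add(-1, Mul(3, d)))
E = Rational(445, 40106) (E = Mul(-445, Rational(-1, 40106)) = Rational(445, 40106) ≈ 0.011096)
Function('c')(U) = Add(239, Pow(U, 2), Mul(98, U)) (Function('c')(U) = Add(Add(Pow(U, 2), Mul(98, U)), 239) = Add(239, Pow(U, 2), Mul(98, U)))
Mul(Function('c')(Function('Y')(-1)), Pow(E, -1)) = Mul(Add(239, Pow(Add(-1, Mul(3, -1)), 2), Mul(98, Add(-1, Mul(3, -1)))), Pow(Rational(445, 40106), -1)) = Mul(Add(239, Pow(Add(-1, -3), 2), Mul(98, Add(-1, -3))), Rational(40106, 445)) = Mul(Add(239, Pow(-4, 2), Mul(98, -4)), Rational(40106, 445)) = Mul(Add(239, 16, -392), Rational(40106, 445)) = Mul(-137, Rational(40106, 445)) = Rational(-5494522, 445)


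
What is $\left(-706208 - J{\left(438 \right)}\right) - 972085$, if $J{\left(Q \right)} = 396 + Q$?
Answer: $-1679127$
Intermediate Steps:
$\left(-706208 - J{\left(438 \right)}\right) - 972085 = \left(-706208 - \left(396 + 438\right)\right) - 972085 = \left(-706208 - 834\right) - 972085 = -707042 - 972085 = -1679127$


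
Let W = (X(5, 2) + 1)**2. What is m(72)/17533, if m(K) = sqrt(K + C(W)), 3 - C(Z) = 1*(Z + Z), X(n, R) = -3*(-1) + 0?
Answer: sqrt(43)/17533 ≈ 0.00037401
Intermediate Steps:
X(n, R) = 3 (X(n, R) = 3 + 0 = 3)
W = 16 (W = (3 + 1)**2 = 4**2 = 16)
C(Z) = 3 - 2*Z (C(Z) = 3 - (Z + Z) = 3 - 2*Z)
m(K) = sqrt(-29 + K) (m(K) = sqrt(K + (3 - 2*16)) = sqrt(K + (3 - 32)) = sqrt(K - 29) = sqrt(-29 + K))
m(72)/17533 = sqrt(-29 + 72)/17533 = sqrt(43)*(1/17533) = sqrt(43)/17533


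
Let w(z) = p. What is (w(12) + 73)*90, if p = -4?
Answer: 6210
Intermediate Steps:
w(z) = -4
(w(12) + 73)*90 = (-4 + 73)*90 = 69*90 = 6210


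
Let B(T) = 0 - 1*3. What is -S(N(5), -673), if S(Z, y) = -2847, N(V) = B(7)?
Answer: 2847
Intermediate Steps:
B(T) = -3 (B(T) = 0 - 3 = -3)
N(V) = -3
-S(N(5), -673) = -1*(-2847) = 2847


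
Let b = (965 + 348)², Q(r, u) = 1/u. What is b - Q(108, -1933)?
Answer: 3332432078/1933 ≈ 1.7240e+6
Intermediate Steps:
b = 1723969 (b = 1313² = 1723969)
b - Q(108, -1933) = 1723969 - 1/(-1933) = 1723969 - 1*(-1/1933) = 1723969 + 1/1933 = 3332432078/1933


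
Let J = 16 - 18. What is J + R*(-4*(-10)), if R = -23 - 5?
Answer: -1122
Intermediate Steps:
J = -2
R = -28
J + R*(-4*(-10)) = -2 - (-112)*(-10) = -2 - 28*40 = -2 - 1120 = -1122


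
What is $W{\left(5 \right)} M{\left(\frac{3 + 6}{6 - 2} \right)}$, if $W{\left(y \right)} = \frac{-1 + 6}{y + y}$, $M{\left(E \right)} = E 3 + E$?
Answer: $\frac{9}{2} \approx 4.5$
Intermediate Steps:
$M{\left(E \right)} = 4 E$ ($M{\left(E \right)} = 3 E + E = 4 E$)
$W{\left(y \right)} = \frac{5}{2 y}$
$W{\left(5 \right)} M{\left(\frac{3 + 6}{6 - 2} \right)} = \frac{5}{2 \cdot 5} \cdot 4 \frac{3 + 6}{6 - 2} = \frac{5}{2} \cdot \frac{1}{5} \cdot 4 \cdot \frac{9}{4} = \frac{4 \cdot 9 \cdot \frac{1}{4}}{2} = \frac{4 \cdot \frac{9}{4}}{2} = \frac{1}{2} \cdot 9 = \frac{9}{2}$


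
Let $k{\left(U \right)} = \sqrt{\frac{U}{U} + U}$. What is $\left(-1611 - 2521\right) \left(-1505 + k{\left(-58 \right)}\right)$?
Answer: $6218660 - 4132 i \sqrt{57} \approx 6.2187 \cdot 10^{6} - 31196.0 i$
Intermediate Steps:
$k{\left(U \right)} = \sqrt{1 + U}$
$\left(-1611 - 2521\right) \left(-1505 + k{\left(-58 \right)}\right) = \left(-1611 - 2521\right) \left(-1505 + \sqrt{1 - 58}\right) = - 4132 \left(-1505 + \sqrt{-57}\right) = - 4132 \left(-1505 + i \sqrt{57}\right) = 6218660 - 4132 i \sqrt{57}$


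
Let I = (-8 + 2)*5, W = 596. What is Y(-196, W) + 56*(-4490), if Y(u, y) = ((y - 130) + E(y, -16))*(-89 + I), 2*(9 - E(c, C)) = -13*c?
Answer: -768971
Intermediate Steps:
E(c, C) = 9 + 13*c/2 (E(c, C) = 9 - (-13)*c/2 = 9 + 13*c/2)
I = -30 (I = -6*5 = -30)
Y(u, y) = 14399 - 1785*y/2 (Y(u, y) = ((y - 130) + (9 + 13*y/2))*(-89 - 30) = ((-130 + y) + (9 + 13*y/2))*(-119) = (-121 + 15*y/2)*(-119) = 14399 - 1785*y/2)
Y(-196, W) + 56*(-4490) = (14399 - 1785/2*596) + 56*(-4490) = (14399 - 531930) - 251440 = -517531 - 251440 = -768971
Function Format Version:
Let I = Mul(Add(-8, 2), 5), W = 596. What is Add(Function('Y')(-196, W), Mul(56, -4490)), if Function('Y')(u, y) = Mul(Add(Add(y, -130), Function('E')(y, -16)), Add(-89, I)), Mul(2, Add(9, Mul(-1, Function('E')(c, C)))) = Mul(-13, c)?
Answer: -768971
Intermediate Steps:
Function('E')(c, C) = Add(9, Mul(Rational(13, 2), c)) (Function('E')(c, C) = Add(9, Mul(Rational(-1, 2), Mul(-13, c))) = Add(9, Mul(Rational(13, 2), c)))
I = -30 (I = Mul(-6, 5) = -30)
Function('Y')(u, y) = Add(14399, Mul(Rational(-1785, 2), y)) (Function('Y')(u, y) = Mul(Add(Add(y, -130), Add(9, Mul(Rational(13, 2), y))), Add(-89, -30)) = Mul(Add(Add(-130, y), Add(9, Mul(Rational(13, 2), y))), -119) = Mul(Add(-121, Mul(Rational(15, 2), y)), -119) = Add(14399, Mul(Rational(-1785, 2), y)))
Add(Function('Y')(-196, W), Mul(56, -4490)) = Add(Add(14399, Mul(Rational(-1785, 2), 596)), Mul(56, -4490)) = Add(Add(14399, -531930), -251440) = Add(-517531, -251440) = -768971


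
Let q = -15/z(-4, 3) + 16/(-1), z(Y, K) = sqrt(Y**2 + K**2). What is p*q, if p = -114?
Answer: 2166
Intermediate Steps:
z(Y, K) = sqrt(K**2 + Y**2)
q = -19 (q = -15/sqrt(3**2 + (-4)**2) + 16/(-1) = -15/sqrt(9 + 16) + 16*(-1) = -15/(sqrt(25)) - 16 = -15/5 - 16 = -15*1/5 - 16 = -3 - 16 = -19)
p*q = -114*(-19) = 2166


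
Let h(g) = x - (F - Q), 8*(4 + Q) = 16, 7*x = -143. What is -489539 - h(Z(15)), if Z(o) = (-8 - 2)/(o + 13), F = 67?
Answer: -3426147/7 ≈ -4.8945e+5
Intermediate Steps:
Z(o) = -10/(13 + o)
x = -143/7 (x = (1/7)*(-143) = -143/7 ≈ -20.429)
Q = -2 (Q = -4 + (1/8)*16 = -4 + 2 = -2)
h(g) = -626/7 (h(g) = -143/7 - (67 - 1*(-2)) = -143/7 - (67 + 2) = -143/7 - 1*69 = -143/7 - 69 = -626/7)
-489539 - h(Z(15)) = -489539 - 1*(-626/7) = -489539 + 626/7 = -3426147/7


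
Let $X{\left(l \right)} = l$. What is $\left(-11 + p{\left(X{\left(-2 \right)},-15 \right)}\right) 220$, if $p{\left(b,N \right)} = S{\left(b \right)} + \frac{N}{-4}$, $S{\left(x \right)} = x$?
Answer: $-2035$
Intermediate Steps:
$p{\left(b,N \right)} = b - \frac{N}{4}$ ($p{\left(b,N \right)} = b + \frac{N}{-4} = b + N \left(- \frac{1}{4}\right) = b - \frac{N}{4}$)
$\left(-11 + p{\left(X{\left(-2 \right)},-15 \right)}\right) 220 = \left(-11 - - \frac{7}{4}\right) 220 = \left(-11 + \left(-2 + \frac{15}{4}\right)\right) 220 = \left(-11 + \frac{7}{4}\right) 220 = \left(- \frac{37}{4}\right) 220 = -2035$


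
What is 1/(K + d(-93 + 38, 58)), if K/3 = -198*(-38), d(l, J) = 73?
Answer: 1/22645 ≈ 4.4160e-5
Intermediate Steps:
K = 22572 (K = 3*(-198*(-38)) = 3*(-11*(-684)) = 3*7524 = 22572)
1/(K + d(-93 + 38, 58)) = 1/(22572 + 73) = 1/22645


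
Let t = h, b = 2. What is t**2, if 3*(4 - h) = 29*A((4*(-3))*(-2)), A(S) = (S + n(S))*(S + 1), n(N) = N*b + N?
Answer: 538054416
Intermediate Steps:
n(N) = 3*N (n(N) = N*2 + N = 2*N + N = 3*N)
A(S) = 4*S*(1 + S) (A(S) = (S + 3*S)*(S + 1) = (4*S)*(1 + S) = 4*S*(1 + S))
h = -23196 (h = 4 - 29*4*((4*(-3))*(-2))*(1 + (4*(-3))*(-2))/3 = 4 - 29*4*(-12*(-2))*(1 - 12*(-2))/3 = 4 - 29*4*24*(1 + 24)/3 = 4 - 29*4*24*25/3 = 4 - 29*2400/3 = 4 - 1/3*69600 = 4 - 23200 = -23196)
t = -23196
t**2 = (-23196)**2 = 538054416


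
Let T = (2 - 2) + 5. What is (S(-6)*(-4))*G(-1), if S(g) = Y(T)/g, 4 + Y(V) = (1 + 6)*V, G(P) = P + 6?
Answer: 310/3 ≈ 103.33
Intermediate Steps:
G(P) = 6 + P
T = 5 (T = 0 + 5 = 5)
Y(V) = -4 + 7*V (Y(V) = -4 + (1 + 6)*V = -4 + 7*V)
S(g) = 31/g (S(g) = (-4 + 7*5)/g = (-4 + 35)/g = 31/g)
(S(-6)*(-4))*G(-1) = ((31/(-6))*(-4))*(6 - 1) = ((31*(-1/6))*(-4))*5 = -31/6*(-4)*5 = (62/3)*5 = 310/3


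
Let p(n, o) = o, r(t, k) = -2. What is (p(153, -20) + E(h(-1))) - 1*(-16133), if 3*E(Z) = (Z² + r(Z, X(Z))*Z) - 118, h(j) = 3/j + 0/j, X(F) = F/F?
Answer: 48236/3 ≈ 16079.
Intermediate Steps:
X(F) = 1
h(j) = 3/j (h(j) = 3/j + 0 = 3/j)
E(Z) = -118/3 - 2*Z/3 + Z²/3 (E(Z) = ((Z² - 2*Z) - 118)/3 = (-118 + Z² - 2*Z)/3 = -118/3 - 2*Z/3 + Z²/3)
(p(153, -20) + E(h(-1))) - 1*(-16133) = (-20 + (-118/3 - 2/(-1) + (3/(-1))²/3)) - 1*(-16133) = (-20 + (-118/3 - 2*(-1) + (3*(-1))²/3)) + 16133 = (-20 + (-118/3 - ⅔*(-3) + (⅓)*(-3)²)) + 16133 = (-20 + (-118/3 + 2 + (⅓)*9)) + 16133 = (-20 + (-118/3 + 2 + 3)) + 16133 = (-20 - 103/3) + 16133 = -163/3 + 16133 = 48236/3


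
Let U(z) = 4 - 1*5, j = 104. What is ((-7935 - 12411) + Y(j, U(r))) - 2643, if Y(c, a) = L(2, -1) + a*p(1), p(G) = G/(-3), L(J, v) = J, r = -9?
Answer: -68960/3 ≈ -22987.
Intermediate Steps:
p(G) = -G/3 (p(G) = G*(-1/3) = -G/3)
U(z) = -1 (U(z) = 4 - 5 = -1)
Y(c, a) = 2 - a/3 (Y(c, a) = 2 + a*(-1/3*1) = 2 + a*(-1/3) = 2 - a/3)
((-7935 - 12411) + Y(j, U(r))) - 2643 = ((-7935 - 12411) + (2 - 1/3*(-1))) - 2643 = (-20346 + (2 + 1/3)) - 2643 = (-20346 + 7/3) - 2643 = -61031/3 - 2643 = -68960/3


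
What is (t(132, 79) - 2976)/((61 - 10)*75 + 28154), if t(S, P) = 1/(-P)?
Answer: -235105/2526341 ≈ -0.093061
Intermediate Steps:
t(S, P) = -1/P
(t(132, 79) - 2976)/((61 - 10)*75 + 28154) = (-1/79 - 2976)/((61 - 10)*75 + 28154) = (-1*1/79 - 2976)/(51*75 + 28154) = (-1/79 - 2976)/(3825 + 28154) = -235105/79/31979 = -235105/79*1/31979 = -235105/2526341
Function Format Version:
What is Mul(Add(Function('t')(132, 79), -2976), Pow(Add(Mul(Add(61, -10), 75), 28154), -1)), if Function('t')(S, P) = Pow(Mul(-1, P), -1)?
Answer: Rational(-235105, 2526341) ≈ -0.093061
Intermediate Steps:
Function('t')(S, P) = Mul(-1, Pow(P, -1))
Mul(Add(Function('t')(132, 79), -2976), Pow(Add(Mul(Add(61, -10), 75), 28154), -1)) = Mul(Add(Mul(-1, Pow(79, -1)), -2976), Pow(Add(Mul(Add(61, -10), 75), 28154), -1)) = Mul(Add(Mul(-1, Rational(1, 79)), -2976), Pow(Add(Mul(51, 75), 28154), -1)) = Mul(Add(Rational(-1, 79), -2976), Pow(Add(3825, 28154), -1)) = Mul(Rational(-235105, 79), Pow(31979, -1)) = Mul(Rational(-235105, 79), Rational(1, 31979)) = Rational(-235105, 2526341)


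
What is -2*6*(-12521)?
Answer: 150252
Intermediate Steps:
-2*6*(-12521) = -12*(-12521) = 150252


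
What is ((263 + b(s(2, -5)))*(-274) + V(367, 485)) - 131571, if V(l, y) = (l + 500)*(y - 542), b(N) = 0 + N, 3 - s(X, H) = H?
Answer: -255244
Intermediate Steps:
s(X, H) = 3 - H
b(N) = N
V(l, y) = (-542 + y)*(500 + l) (V(l, y) = (500 + l)*(-542 + y) = (-542 + y)*(500 + l))
((263 + b(s(2, -5)))*(-274) + V(367, 485)) - 131571 = ((263 + (3 - 1*(-5)))*(-274) + (-271000 - 542*367 + 500*485 + 367*485)) - 131571 = ((263 + (3 + 5))*(-274) + (-271000 - 198914 + 242500 + 177995)) - 131571 = ((263 + 8)*(-274) - 49419) - 131571 = (271*(-274) - 49419) - 131571 = (-74254 - 49419) - 131571 = -123673 - 131571 = -255244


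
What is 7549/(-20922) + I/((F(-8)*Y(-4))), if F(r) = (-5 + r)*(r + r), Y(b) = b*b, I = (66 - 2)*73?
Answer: 567379/543972 ≈ 1.0430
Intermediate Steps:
I = 4672 (I = 64*73 = 4672)
Y(b) = b²
F(r) = 2*r*(-5 + r) (F(r) = (-5 + r)*(2*r) = 2*r*(-5 + r))
7549/(-20922) + I/((F(-8)*Y(-4))) = 7549/(-20922) + 4672/(((2*(-8)*(-5 - 8))*(-4)²)) = 7549*(-1/20922) + 4672/(((2*(-8)*(-13))*16)) = -7549/20922 + 4672/((208*16)) = -7549/20922 + 4672/3328 = -7549/20922 + 4672*(1/3328) = -7549/20922 + 73/52 = 567379/543972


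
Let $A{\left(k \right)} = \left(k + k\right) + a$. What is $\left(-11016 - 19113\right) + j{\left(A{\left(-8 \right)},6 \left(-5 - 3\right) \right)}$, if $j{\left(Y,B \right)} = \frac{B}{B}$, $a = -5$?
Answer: $-30128$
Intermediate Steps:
$A{\left(k \right)} = -5 + 2 k$ ($A{\left(k \right)} = \left(k + k\right) - 5 = 2 k - 5 = -5 + 2 k$)
$j{\left(Y,B \right)} = 1$
$\left(-11016 - 19113\right) + j{\left(A{\left(-8 \right)},6 \left(-5 - 3\right) \right)} = \left(-11016 - 19113\right) + 1 = -30129 + 1 = -30128$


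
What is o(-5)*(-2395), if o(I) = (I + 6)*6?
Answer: -14370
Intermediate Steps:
o(I) = 36 + 6*I (o(I) = (6 + I)*6 = 36 + 6*I)
o(-5)*(-2395) = (36 + 6*(-5))*(-2395) = (36 - 30)*(-2395) = 6*(-2395) = -14370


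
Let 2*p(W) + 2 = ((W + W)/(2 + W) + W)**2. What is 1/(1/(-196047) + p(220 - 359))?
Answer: 53716878/503837479823 ≈ 0.00010662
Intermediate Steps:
p(W) = -1 + (W + 2*W/(2 + W))**2/2 (p(W) = -1 + ((W + W)/(2 + W) + W)**2/2 = -1 + ((2*W)/(2 + W) + W)**2/2 = -1 + (2*W/(2 + W) + W)**2/2 = -1 + (W + 2*W/(2 + W))**2/2)
1/(1/(-196047) + p(220 - 359)) = 1/(1/(-196047) + (-1 + (220 - 359)**2*(4 + (220 - 359))**2/(2*(2 + (220 - 359))**2))) = 1/(-1/196047 + (-1 + (1/2)*(-139)**2*(4 - 139)**2/(2 - 139)**2)) = 1/(-1/196047 + (-1 + (1/2)*19321*(-135)**2/(-137)**2)) = 1/(-1/196047 + (-1 + (1/2)*19321*(1/18769)*18225)) = 1/(-1/196047 + (-1 + 352125225/37538)) = 1/(-1/196047 + 352087687/37538) = 1/(503837479823/53716878) = 53716878/503837479823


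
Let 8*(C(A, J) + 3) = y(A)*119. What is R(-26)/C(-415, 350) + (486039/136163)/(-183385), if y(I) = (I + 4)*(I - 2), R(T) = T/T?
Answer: -9713017486091/509269008680525895 ≈ -1.9072e-5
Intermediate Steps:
R(T) = 1
y(I) = (-2 + I)*(4 + I) (y(I) = (4 + I)*(-2 + I) = (-2 + I)*(4 + I))
C(A, J) = -122 + 119*A/4 + 119*A²/8 (C(A, J) = -3 + ((-8 + A² + 2*A)*119)/8 = -3 + (-952 + 119*A² + 238*A)/8 = -3 + (-119 + 119*A/4 + 119*A²/8) = -122 + 119*A/4 + 119*A²/8)
R(-26)/C(-415, 350) + (486039/136163)/(-183385) = 1/(-122 + (119/4)*(-415) + (119/8)*(-415)²) + (486039/136163)/(-183385) = 1/(-122 - 49385/4 + (119/8)*172225) + (486039*(1/136163))*(-1/183385) = 1/(-122 - 49385/4 + 20494775/8) + (486039/136163)*(-1/183385) = 1/(20395029/8) - 486039/24970251755 = 1*(8/20395029) - 486039/24970251755 = 8/20395029 - 486039/24970251755 = -9713017486091/509269008680525895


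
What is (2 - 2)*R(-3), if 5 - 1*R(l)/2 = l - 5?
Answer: 0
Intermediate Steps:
R(l) = 20 - 2*l (R(l) = 10 - 2*(l - 5) = 10 - 2*(-5 + l) = 10 + (10 - 2*l) = 20 - 2*l)
(2 - 2)*R(-3) = (2 - 2)*(20 - 2*(-3)) = 0*(20 + 6) = 0*26 = 0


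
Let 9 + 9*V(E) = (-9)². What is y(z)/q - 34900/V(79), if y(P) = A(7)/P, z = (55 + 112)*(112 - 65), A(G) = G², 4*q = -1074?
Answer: -36775116121/8429826 ≈ -4362.5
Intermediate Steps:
q = -537/2 (q = (¼)*(-1074) = -537/2 ≈ -268.50)
z = 7849 (z = 167*47 = 7849)
y(P) = 49/P (y(P) = 7²/P = 49/P)
V(E) = 8 (V(E) = -1 + (⅑)*(-9)² = -1 + (⅑)*81 = -1 + 9 = 8)
y(z)/q - 34900/V(79) = (49/7849)/(-537/2) - 34900/8 = (49*(1/7849))*(-2/537) - 34900*⅛ = (49/7849)*(-2/537) - 8725/2 = -98/4214913 - 8725/2 = -36775116121/8429826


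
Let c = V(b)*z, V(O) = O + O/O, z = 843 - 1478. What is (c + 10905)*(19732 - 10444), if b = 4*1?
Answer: 71796240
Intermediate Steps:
z = -635
b = 4
V(O) = 1 + O (V(O) = O + 1 = 1 + O)
c = -3175 (c = (1 + 4)*(-635) = 5*(-635) = -3175)
(c + 10905)*(19732 - 10444) = (-3175 + 10905)*(19732 - 10444) = 7730*9288 = 71796240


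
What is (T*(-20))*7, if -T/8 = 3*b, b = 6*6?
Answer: 120960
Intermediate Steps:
b = 36
T = -864 (T = -24*36 = -8*108 = -864)
(T*(-20))*7 = -864*(-20)*7 = 17280*7 = 120960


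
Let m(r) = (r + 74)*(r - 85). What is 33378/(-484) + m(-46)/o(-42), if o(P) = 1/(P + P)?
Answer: 74546415/242 ≈ 3.0804e+5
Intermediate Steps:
o(P) = 1/(2*P)
m(r) = (-85 + r)*(74 + r) (m(r) = (74 + r)*(-85 + r) = (-85 + r)*(74 + r))
33378/(-484) + m(-46)/o(-42) = 33378/(-484) + (-6290 + (-46)² - 11*(-46))/(((½)/(-42))) = 33378*(-1/484) + (-6290 + 2116 + 506)/(((½)*(-1/42))) = -16689/242 - 3668/(-1/84) = -16689/242 - 3668*(-84) = -16689/242 + 308112 = 74546415/242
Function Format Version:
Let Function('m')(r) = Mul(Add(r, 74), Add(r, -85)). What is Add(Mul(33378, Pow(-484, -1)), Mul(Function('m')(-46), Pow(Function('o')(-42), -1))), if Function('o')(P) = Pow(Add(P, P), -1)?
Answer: Rational(74546415, 242) ≈ 3.0804e+5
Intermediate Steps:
Function('o')(P) = Mul(Rational(1, 2), Pow(P, -1)) (Function('o')(P) = Pow(Mul(2, P), -1) = Mul(Rational(1, 2), Pow(P, -1)))
Function('m')(r) = Mul(Add(-85, r), Add(74, r)) (Function('m')(r) = Mul(Add(74, r), Add(-85, r)) = Mul(Add(-85, r), Add(74, r)))
Add(Mul(33378, Pow(-484, -1)), Mul(Function('m')(-46), Pow(Function('o')(-42), -1))) = Add(Mul(33378, Pow(-484, -1)), Mul(Add(-6290, Pow(-46, 2), Mul(-11, -46)), Pow(Mul(Rational(1, 2), Pow(-42, -1)), -1))) = Add(Mul(33378, Rational(-1, 484)), Mul(Add(-6290, 2116, 506), Pow(Mul(Rational(1, 2), Rational(-1, 42)), -1))) = Add(Rational(-16689, 242), Mul(-3668, Pow(Rational(-1, 84), -1))) = Add(Rational(-16689, 242), Mul(-3668, -84)) = Add(Rational(-16689, 242), 308112) = Rational(74546415, 242)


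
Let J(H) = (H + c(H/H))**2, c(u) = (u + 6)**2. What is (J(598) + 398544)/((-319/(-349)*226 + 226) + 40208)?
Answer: 285186397/14183560 ≈ 20.107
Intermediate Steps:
c(u) = (6 + u)**2
J(H) = (49 + H)**2 (J(H) = (H + (6 + H/H)**2)**2 = (H + (6 + 1)**2)**2 = (H + 7**2)**2 = (H + 49)**2 = (49 + H)**2)
(J(598) + 398544)/((-319/(-349)*226 + 226) + 40208) = ((49 + 598)**2 + 398544)/((-319/(-349)*226 + 226) + 40208) = (647**2 + 398544)/((-319*(-1/349)*226 + 226) + 40208) = (418609 + 398544)/(((319/349)*226 + 226) + 40208) = 817153/((72094/349 + 226) + 40208) = 817153/(150968/349 + 40208) = 817153/(14183560/349) = 817153*(349/14183560) = 285186397/14183560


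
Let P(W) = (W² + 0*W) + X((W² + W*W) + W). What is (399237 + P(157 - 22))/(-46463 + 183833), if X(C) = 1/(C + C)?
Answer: 30545694541/10051362900 ≈ 3.0390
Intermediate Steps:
X(C) = 1/(2*C)
P(W) = W² + 1/(2*(W + 2*W²)) (P(W) = (W² + 0*W) + 1/(2*((W² + W*W) + W)) = (W² + 0) + 1/(2*((W² + W²) + W)) = W² + 1/(2*(2*W² + W)) = W² + 1/(2*(W + 2*W²)))
(399237 + P(157 - 22))/(-46463 + 183833) = (399237 + (1 + 2*(157 - 22)³*(1 + 2*(157 - 22)))/(2*(157 - 22)*(1 + 2*(157 - 22))))/(-46463 + 183833) = (399237 + (½)*(1 + 2*135³*(1 + 2*135))/(135*(1 + 2*135)))/137370 = (399237 + (½)*(1/135)*(1 + 2*2460375*(1 + 270))/(1 + 270))*(1/137370) = (399237 + (½)*(1/135)*(1 + 2*2460375*271)/271)*(1/137370) = (399237 + (½)*(1/135)*(1/271)*(1 + 1333523250))*(1/137370) = (399237 + (½)*(1/135)*(1/271)*1333523251)*(1/137370) = (399237 + 1333523251/73170)*(1/137370) = (30545694541/73170)*(1/137370) = 30545694541/10051362900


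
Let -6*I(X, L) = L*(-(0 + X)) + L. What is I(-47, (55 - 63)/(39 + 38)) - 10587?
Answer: -815135/77 ≈ -10586.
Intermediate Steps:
I(X, L) = -L/6 + L*X/6 (I(X, L) = -(L*(-(0 + X)) + L)/6 = -(L*(-X) + L)/6 = -(-L*X + L)/6 = -(L - L*X)/6 = -L/6 + L*X/6)
I(-47, (55 - 63)/(39 + 38)) - 10587 = ((55 - 63)/(39 + 38))*(-1 - 47)/6 - 10587 = (1/6)*(-8/77)*(-48) - 10587 = 64/77 - 10587 = -815135/77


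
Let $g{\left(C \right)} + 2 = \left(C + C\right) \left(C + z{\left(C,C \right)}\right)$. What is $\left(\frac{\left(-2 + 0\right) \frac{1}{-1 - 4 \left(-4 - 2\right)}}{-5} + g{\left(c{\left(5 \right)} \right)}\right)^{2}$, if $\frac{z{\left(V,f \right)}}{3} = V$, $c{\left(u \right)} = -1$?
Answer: $\frac{478864}{13225} \approx 36.209$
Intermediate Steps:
$z{\left(V,f \right)} = 3 V$
$g{\left(C \right)} = -2 + 8 C^{2}$ ($g{\left(C \right)} = -2 + \left(C + C\right) \left(C + 3 C\right) = -2 + 2 C 4 C = -2 + 8 C^{2}$)
$\left(\frac{\left(-2 + 0\right) \frac{1}{-1 - 4 \left(-4 - 2\right)}}{-5} + g{\left(c{\left(5 \right)} \right)}\right)^{2} = \left(\frac{\left(-2 + 0\right) \frac{1}{-1 - 4 \left(-4 - 2\right)}}{-5} - \left(2 - 8 \left(-1\right)^{2}\right)\right)^{2} = \left(- \frac{2}{-1 - 4 \left(-4 - 2\right)} \left(- \frac{1}{5}\right) + \left(-2 + 8 \cdot 1\right)\right)^{2} = \left(- \frac{2}{-1 - -24} \left(- \frac{1}{5}\right) + \left(-2 + 8\right)\right)^{2} = \left(- \frac{2}{-1 + 24} \left(- \frac{1}{5}\right) + 6\right)^{2} = \left(- \frac{2}{23} \left(- \frac{1}{5}\right) + 6\right)^{2} = \left(\left(-2\right) \frac{1}{23} \left(- \frac{1}{5}\right) + 6\right)^{2} = \left(\left(- \frac{2}{23}\right) \left(- \frac{1}{5}\right) + 6\right)^{2} = \left(\frac{2}{115} + 6\right)^{2} = \left(\frac{692}{115}\right)^{2} = \frac{478864}{13225}$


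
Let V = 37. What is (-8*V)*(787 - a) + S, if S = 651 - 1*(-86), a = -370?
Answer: -341735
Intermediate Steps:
S = 737 (S = 651 + 86 = 737)
(-8*V)*(787 - a) + S = (-8*37)*(787 - 1*(-370)) + 737 = -296*(787 + 370) + 737 = -296*1157 + 737 = -342472 + 737 = -341735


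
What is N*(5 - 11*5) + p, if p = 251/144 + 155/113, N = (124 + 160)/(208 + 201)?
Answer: -210333053/6655248 ≈ -31.604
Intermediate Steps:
N = 284/409 ≈ 0.69438
p = 50683/16272 (p = 251*(1/144) + 155*(1/113) = 251/144 + 155/113 = 50683/16272 ≈ 3.1147)
N*(5 - 11*5) + p = 284*(5 - 11*5)/409 + 50683/16272 = 284*(5 - 55)/409 + 50683/16272 = (284/409)*(-50) + 50683/16272 = -14200/409 + 50683/16272 = -210333053/6655248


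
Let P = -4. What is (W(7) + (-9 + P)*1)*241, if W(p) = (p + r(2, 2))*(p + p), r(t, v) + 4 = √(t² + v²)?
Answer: 6989 + 6748*√2 ≈ 16532.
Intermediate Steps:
r(t, v) = -4 + √(t² + v²)
W(p) = 2*p*(-4 + p + 2*√2) (W(p) = (p + (-4 + √(2² + 2²)))*(p + p) = (p + (-4 + √(4 + 4)))*(2*p) = (p + (-4 + √8))*(2*p) = (p + (-4 + 2*√2))*(2*p) = (-4 + p + 2*√2)*(2*p) = 2*p*(-4 + p + 2*√2))
(W(7) + (-9 + P)*1)*241 = (2*7*(-4 + 7 + 2*√2) + (-9 - 4)*1)*241 = (2*7*(3 + 2*√2) - 13*1)*241 = ((42 + 28*√2) - 13)*241 = (29 + 28*√2)*241 = 6989 + 6748*√2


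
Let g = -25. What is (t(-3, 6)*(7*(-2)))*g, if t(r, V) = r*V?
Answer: -6300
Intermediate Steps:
t(r, V) = V*r
(t(-3, 6)*(7*(-2)))*g = ((6*(-3))*(7*(-2)))*(-25) = -18*(-14)*(-25) = 252*(-25) = -6300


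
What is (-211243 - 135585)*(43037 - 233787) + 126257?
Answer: 66157567257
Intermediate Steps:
(-211243 - 135585)*(43037 - 233787) + 126257 = -346828*(-190750) + 126257 = 66157441000 + 126257 = 66157567257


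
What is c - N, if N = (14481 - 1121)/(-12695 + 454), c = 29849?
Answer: 365394969/12241 ≈ 29850.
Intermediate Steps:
N = -13360/12241 (N = 13360/(-12241) = 13360*(-1/12241) = -13360/12241 ≈ -1.0914)
c - N = 29849 - 1*(-13360/12241) = 29849 + 13360/12241 = 365394969/12241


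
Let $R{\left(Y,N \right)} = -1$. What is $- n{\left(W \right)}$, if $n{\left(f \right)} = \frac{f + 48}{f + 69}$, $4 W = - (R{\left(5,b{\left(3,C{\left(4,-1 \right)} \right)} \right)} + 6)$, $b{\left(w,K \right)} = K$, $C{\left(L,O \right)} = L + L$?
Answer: $- \frac{187}{271} \approx -0.69004$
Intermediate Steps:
$C{\left(L,O \right)} = 2 L$
$W = - \frac{5}{4}$ ($W = \frac{\left(-1\right) \left(-1 + 6\right)}{4} = \frac{\left(-1\right) 5}{4} = \frac{1}{4} \left(-5\right) = - \frac{5}{4} \approx -1.25$)
$n{\left(f \right)} = \frac{48 + f}{69 + f}$
$- n{\left(W \right)} = - \frac{48 - \frac{5}{4}}{69 - \frac{5}{4}} = - \frac{187}{\frac{271}{4} \cdot 4} = - \frac{4 \cdot 187}{271 \cdot 4} = \left(-1\right) \frac{187}{271} = - \frac{187}{271}$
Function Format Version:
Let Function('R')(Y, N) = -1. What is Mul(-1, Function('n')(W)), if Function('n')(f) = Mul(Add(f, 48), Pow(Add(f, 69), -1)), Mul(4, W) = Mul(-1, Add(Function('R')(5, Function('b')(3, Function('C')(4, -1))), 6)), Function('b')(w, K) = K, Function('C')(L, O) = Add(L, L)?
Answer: Rational(-187, 271) ≈ -0.69004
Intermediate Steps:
Function('C')(L, O) = Mul(2, L)
W = Rational(-5, 4) (W = Mul(Rational(1, 4), Mul(-1, Add(-1, 6))) = Mul(Rational(1, 4), Mul(-1, 5)) = Mul(Rational(1, 4), -5) = Rational(-5, 4) ≈ -1.2500)
Function('n')(f) = Mul(Pow(Add(69, f), -1), Add(48, f)) (Function('n')(f) = Mul(Add(48, f), Pow(Add(69, f), -1)) = Mul(Pow(Add(69, f), -1), Add(48, f)))
Mul(-1, Function('n')(W)) = Mul(-1, Mul(Pow(Add(69, Rational(-5, 4)), -1), Add(48, Rational(-5, 4)))) = Mul(-1, Mul(Pow(Rational(271, 4), -1), Rational(187, 4))) = Mul(-1, Mul(Rational(4, 271), Rational(187, 4))) = Mul(-1, Rational(187, 271)) = Rational(-187, 271)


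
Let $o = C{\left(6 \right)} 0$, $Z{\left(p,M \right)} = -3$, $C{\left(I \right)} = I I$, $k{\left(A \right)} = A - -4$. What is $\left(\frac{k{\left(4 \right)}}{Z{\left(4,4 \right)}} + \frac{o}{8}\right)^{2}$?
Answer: $\frac{64}{9} \approx 7.1111$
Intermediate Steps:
$k{\left(A \right)} = 4 + A$ ($k{\left(A \right)} = A + 4 = 4 + A$)
$C{\left(I \right)} = I^{2}$
$o = 0$ ($o = 6^{2} \cdot 0 = 36 \cdot 0 = 0$)
$\left(\frac{k{\left(4 \right)}}{Z{\left(4,4 \right)}} + \frac{o}{8}\right)^{2} = \left(\frac{4 + 4}{-3} + \frac{0}{8}\right)^{2} = \left(8 \left(- \frac{1}{3}\right) + 0 \cdot \frac{1}{8}\right)^{2} = \left(- \frac{8}{3} + 0\right)^{2} = \left(- \frac{8}{3}\right)^{2} = \frac{64}{9}$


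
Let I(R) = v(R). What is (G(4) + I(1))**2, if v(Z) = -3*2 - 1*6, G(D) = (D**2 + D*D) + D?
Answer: 576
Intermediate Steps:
G(D) = D + 2*D**2 (G(D) = (D**2 + D**2) + D = 2*D**2 + D = D + 2*D**2)
v(Z) = -12 (v(Z) = -6 - 6 = -12)
I(R) = -12
(G(4) + I(1))**2 = (4*(1 + 2*4) - 12)**2 = (4*(1 + 8) - 12)**2 = (4*9 - 12)**2 = (36 - 12)**2 = 24**2 = 576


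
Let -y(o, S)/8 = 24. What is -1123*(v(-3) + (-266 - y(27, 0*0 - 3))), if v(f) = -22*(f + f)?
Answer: -65134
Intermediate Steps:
y(o, S) = -192 (y(o, S) = -8*24 = -192)
v(f) = -44*f
-1123*(v(-3) + (-266 - y(27, 0*0 - 3))) = -1123*(-44*(-3) + (-266 - 1*(-192))) = -1123*(132 + (-266 + 192)) = -1123*(132 - 74) = -1123*58 = -65134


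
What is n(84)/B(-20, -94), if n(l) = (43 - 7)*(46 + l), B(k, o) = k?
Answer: -234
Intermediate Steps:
n(l) = 1656 + 36*l (n(l) = 36*(46 + l) = 1656 + 36*l)
n(84)/B(-20, -94) = (1656 + 36*84)/(-20) = (1656 + 3024)*(-1/20) = 4680*(-1/20) = -234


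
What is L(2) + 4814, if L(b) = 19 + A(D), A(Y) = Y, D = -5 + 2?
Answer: 4830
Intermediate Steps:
D = -3
L(b) = 16 (L(b) = 19 - 3 = 16)
L(2) + 4814 = 16 + 4814 = 4830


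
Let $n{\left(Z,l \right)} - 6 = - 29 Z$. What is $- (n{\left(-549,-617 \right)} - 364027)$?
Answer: $348100$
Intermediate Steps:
$n{\left(Z,l \right)} = 6 - 29 Z$
$- (n{\left(-549,-617 \right)} - 364027) = - (\left(6 - -15921\right) - 364027) = - (\left(6 + 15921\right) - 364027) = - (15927 - 364027) = \left(-1\right) \left(-348100\right) = 348100$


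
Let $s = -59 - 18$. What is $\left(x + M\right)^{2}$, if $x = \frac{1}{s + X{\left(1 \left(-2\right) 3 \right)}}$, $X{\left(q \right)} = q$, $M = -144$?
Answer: $\frac{142874209}{6889} \approx 20739.0$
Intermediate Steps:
$s = -77$
$x = - \frac{1}{83}$ ($x = \frac{1}{-77 + 1 \left(-2\right) 3} = \frac{1}{-77 - 6} = \frac{1}{-83} = - \frac{1}{83} \approx -0.012048$)
$\left(x + M\right)^{2} = \left(- \frac{1}{83} - 144\right)^{2} = \left(- \frac{11953}{83}\right)^{2} = \frac{142874209}{6889}$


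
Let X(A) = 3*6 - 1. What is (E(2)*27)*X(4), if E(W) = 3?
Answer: 1377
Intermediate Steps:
X(A) = 17 (X(A) = 18 - 1 = 17)
(E(2)*27)*X(4) = (3*27)*17 = 81*17 = 1377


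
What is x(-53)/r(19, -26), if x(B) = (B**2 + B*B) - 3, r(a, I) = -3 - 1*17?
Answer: -1123/4 ≈ -280.75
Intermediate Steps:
r(a, I) = -20 (r(a, I) = -3 - 17 = -20)
x(B) = -3 + 2*B**2 (x(B) = (B**2 + B**2) - 3 = 2*B**2 - 3 = -3 + 2*B**2)
x(-53)/r(19, -26) = (-3 + 2*(-53)**2)/(-20) = (-3 + 2*2809)*(-1/20) = (-3 + 5618)*(-1/20) = 5615*(-1/20) = -1123/4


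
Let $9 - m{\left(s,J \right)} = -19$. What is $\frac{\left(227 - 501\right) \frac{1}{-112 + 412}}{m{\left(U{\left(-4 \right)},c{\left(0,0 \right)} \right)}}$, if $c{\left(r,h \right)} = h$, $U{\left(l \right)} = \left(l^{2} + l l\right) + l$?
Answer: $- \frac{137}{4200} \approx -0.032619$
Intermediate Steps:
$U{\left(l \right)} = l + 2 l^{2}$ ($U{\left(l \right)} = \left(l^{2} + l^{2}\right) + l = 2 l^{2} + l = l + 2 l^{2}$)
$m{\left(s,J \right)} = 28$ ($m{\left(s,J \right)} = 9 - -19 = 9 + 19 = 28$)
$\frac{\left(227 - 501\right) \frac{1}{-112 + 412}}{m{\left(U{\left(-4 \right)},c{\left(0,0 \right)} \right)}} = \frac{\left(227 - 501\right) \frac{1}{-112 + 412}}{28} = - \frac{274}{300} \cdot \frac{1}{28} = \left(-274\right) \frac{1}{300} \cdot \frac{1}{28} = \left(- \frac{137}{150}\right) \frac{1}{28} = - \frac{137}{4200}$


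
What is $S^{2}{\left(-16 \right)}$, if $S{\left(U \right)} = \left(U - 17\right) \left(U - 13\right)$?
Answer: $915849$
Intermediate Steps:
$S{\left(U \right)} = \left(-17 + U\right) \left(-13 + U\right)$
$S^{2}{\left(-16 \right)} = \left(221 + \left(-16\right)^{2} - -480\right)^{2} = \left(221 + 256 + 480\right)^{2} = 957^{2} = 915849$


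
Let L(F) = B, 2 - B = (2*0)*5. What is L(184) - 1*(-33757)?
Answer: 33759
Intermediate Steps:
B = 2 (B = 2 - 2*0*5 = 2 - 0*5 = 2 - 1*0 = 2 + 0 = 2)
L(F) = 2
L(184) - 1*(-33757) = 2 - 1*(-33757) = 2 + 33757 = 33759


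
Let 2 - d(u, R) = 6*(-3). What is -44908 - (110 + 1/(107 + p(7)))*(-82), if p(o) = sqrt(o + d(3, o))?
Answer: -204951981/5711 - 123*sqrt(3)/5711 ≈ -35887.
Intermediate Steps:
d(u, R) = 20 (d(u, R) = 2 - 6*(-3) = 2 - 1*(-18) = 2 + 18 = 20)
p(o) = sqrt(20 + o) (p(o) = sqrt(o + 20) = sqrt(20 + o))
-44908 - (110 + 1/(107 + p(7)))*(-82) = -44908 - (110 + 1/(107 + sqrt(20 + 7)))*(-82) = -44908 - (110 + 1/(107 + sqrt(27)))*(-82) = -44908 - (110 + 1/(107 + 3*sqrt(3)))*(-82) = -44908 - (-9020 - 82/(107 + 3*sqrt(3))) = -44908 + (9020 + 82/(107 + 3*sqrt(3))) = -35888 + 82/(107 + 3*sqrt(3))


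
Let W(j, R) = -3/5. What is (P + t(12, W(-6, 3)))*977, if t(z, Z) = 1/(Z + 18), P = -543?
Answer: -46149572/87 ≈ -5.3046e+5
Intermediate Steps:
W(j, R) = -⅗ (W(j, R) = -3*⅕ = -⅗)
t(z, Z) = 1/(18 + Z)
(P + t(12, W(-6, 3)))*977 = (-543 + 1/(18 - ⅗))*977 = (-543 + 1/(87/5))*977 = (-543 + 5/87)*977 = -47236/87*977 = -46149572/87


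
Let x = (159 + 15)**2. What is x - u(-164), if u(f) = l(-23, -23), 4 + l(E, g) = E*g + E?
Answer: 29774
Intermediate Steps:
l(E, g) = -4 + E + E*g (l(E, g) = -4 + (E*g + E) = -4 + (E + E*g) = -4 + E + E*g)
u(f) = 502 (u(f) = -4 - 23 - 23*(-23) = -4 - 23 + 529 = 502)
x = 30276 (x = 174**2 = 30276)
x - u(-164) = 30276 - 1*502 = 30276 - 502 = 29774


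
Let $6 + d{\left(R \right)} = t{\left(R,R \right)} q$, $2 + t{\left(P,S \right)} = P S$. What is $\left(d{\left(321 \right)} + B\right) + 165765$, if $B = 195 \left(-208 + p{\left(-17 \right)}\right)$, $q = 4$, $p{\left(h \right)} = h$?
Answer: $534040$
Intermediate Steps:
$t{\left(P,S \right)} = -2 + P S$
$d{\left(R \right)} = -14 + 4 R^{2}$ ($d{\left(R \right)} = -6 + \left(-2 + R R\right) 4 = -6 + \left(-2 + R^{2}\right) 4 = -6 + \left(-8 + 4 R^{2}\right) = -14 + 4 R^{2}$)
$B = -43875$ ($B = 195 \left(-208 - 17\right) = 195 \left(-225\right) = -43875$)
$\left(d{\left(321 \right)} + B\right) + 165765 = \left(\left(-14 + 4 \cdot 321^{2}\right) - 43875\right) + 165765 = \left(\left(-14 + 4 \cdot 103041\right) - 43875\right) + 165765 = \left(\left(-14 + 412164\right) - 43875\right) + 165765 = \left(412150 - 43875\right) + 165765 = 368275 + 165765 = 534040$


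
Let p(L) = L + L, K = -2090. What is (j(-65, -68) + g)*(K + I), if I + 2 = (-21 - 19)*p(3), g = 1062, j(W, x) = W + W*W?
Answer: -12177704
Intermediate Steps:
j(W, x) = W + W**2
p(L) = 2*L
I = -242 (I = -2 + (-21 - 19)*(2*3) = -2 - 40*6 = -2 - 240 = -242)
(j(-65, -68) + g)*(K + I) = (-65*(1 - 65) + 1062)*(-2090 - 242) = (-65*(-64) + 1062)*(-2332) = (4160 + 1062)*(-2332) = 5222*(-2332) = -12177704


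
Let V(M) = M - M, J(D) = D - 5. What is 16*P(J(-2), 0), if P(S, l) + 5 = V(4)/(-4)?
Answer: -80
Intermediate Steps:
J(D) = -5 + D
V(M) = 0
P(S, l) = -5 (P(S, l) = -5 + 0/(-4) = -5 + 0*(-¼) = -5 + 0 = -5)
16*P(J(-2), 0) = 16*(-5) = -80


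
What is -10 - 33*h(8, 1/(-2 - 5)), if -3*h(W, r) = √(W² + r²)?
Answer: -10 + 11*√3137/7 ≈ 78.014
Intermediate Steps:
h(W, r) = -√(W² + r²)/3
-10 - 33*h(8, 1/(-2 - 5)) = -10 - (-11)*√(8² + (1/(-2 - 5))²) = -10 - (-11)*√(64 + (1/(-7))²) = -10 - (-11)*√(64 + (-⅐)²) = -10 - (-11)*√(64 + 1/49) = -10 - (-11)*√(3137/49) = -10 - (-11)*√3137/7 = -10 + 11*√3137/7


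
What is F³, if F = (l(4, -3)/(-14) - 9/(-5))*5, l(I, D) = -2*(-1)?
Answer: 195112/343 ≈ 568.84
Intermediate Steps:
l(I, D) = 2
F = 58/7 (F = (2/(-14) - 9/(-5))*5 = (2*(-1/14) - 9*(-⅕))*5 = (-⅐ + 9/5)*5 = (58/35)*5 = 58/7 ≈ 8.2857)
F³ = (58/7)³ = 195112/343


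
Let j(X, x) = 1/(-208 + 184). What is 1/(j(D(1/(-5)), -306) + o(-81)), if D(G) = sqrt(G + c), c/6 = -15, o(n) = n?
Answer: -24/1945 ≈ -0.012339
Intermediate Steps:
c = -90 (c = 6*(-15) = -90)
D(G) = sqrt(-90 + G) (D(G) = sqrt(G - 90) = sqrt(-90 + G))
j(X, x) = -1/24 (j(X, x) = 1/(-24) = -1/24)
1/(j(D(1/(-5)), -306) + o(-81)) = 1/(-1/24 - 81) = 1/(-1945/24) = -24/1945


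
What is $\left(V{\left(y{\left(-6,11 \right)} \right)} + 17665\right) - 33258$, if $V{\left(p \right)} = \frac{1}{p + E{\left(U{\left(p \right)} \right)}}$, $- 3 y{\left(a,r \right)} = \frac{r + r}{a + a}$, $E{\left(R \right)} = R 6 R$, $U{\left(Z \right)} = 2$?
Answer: $- \frac{6907681}{443} \approx -15593.0$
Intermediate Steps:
$E{\left(R \right)} = 6 R^{2}$ ($E{\left(R \right)} = 6 R R = 6 R^{2}$)
$y{\left(a,r \right)} = - \frac{r}{3 a}$ ($y{\left(a,r \right)} = - \frac{\left(r + r\right) \frac{1}{a + a}}{3} = - \frac{2 r \frac{1}{2 a}}{3} = - \frac{r \frac{1}{a}}{3} = - \frac{r}{3 a}$)
$V{\left(p \right)} = \frac{1}{24 + p}$ ($V{\left(p \right)} = \frac{1}{p + 6 \cdot 2^{2}} = \frac{1}{p + 6 \cdot 4} = \frac{1}{p + 24} = \frac{1}{24 + p}$)
$\left(V{\left(y{\left(-6,11 \right)} \right)} + 17665\right) - 33258 = \left(\frac{1}{24 - \frac{11}{3 \left(-6\right)}} + 17665\right) - 33258 = \left(\frac{1}{24 - \frac{11}{3} \left(- \frac{1}{6}\right)} + 17665\right) - 33258 = \left(\frac{1}{24 + \frac{11}{18}} + 17665\right) - 33258 = \left(\frac{1}{\frac{443}{18}} + 17665\right) - 33258 = \left(\frac{18}{443} + 17665\right) - 33258 = \frac{7825613}{443} - 33258 = - \frac{6907681}{443}$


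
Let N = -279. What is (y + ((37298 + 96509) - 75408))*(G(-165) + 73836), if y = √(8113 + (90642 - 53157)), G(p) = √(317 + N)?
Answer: (58399 + √45598)*(73836 + √38) ≈ 4.3281e+9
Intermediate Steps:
G(p) = √38 (G(p) = √(317 - 279) = √38)
y = √45598 (y = √(8113 + 37485) = √45598 ≈ 213.54)
(y + ((37298 + 96509) - 75408))*(G(-165) + 73836) = (√45598 + ((37298 + 96509) - 75408))*(√38 + 73836) = (√45598 + (133807 - 75408))*(73836 + √38) = (√45598 + 58399)*(73836 + √38) = (58399 + √45598)*(73836 + √38)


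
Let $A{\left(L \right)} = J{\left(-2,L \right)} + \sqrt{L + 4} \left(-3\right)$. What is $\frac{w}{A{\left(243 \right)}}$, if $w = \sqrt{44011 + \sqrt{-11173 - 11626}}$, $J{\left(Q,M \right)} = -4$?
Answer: $\frac{4 \sqrt{44011 + i \sqrt{22799}}}{2207} - \frac{3 \sqrt{247} \sqrt{44011 + i \sqrt{22799}}}{2207} \approx -4.1015 - 0.0070358 i$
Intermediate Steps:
$A{\left(L \right)} = -4 - 3 \sqrt{4 + L}$ ($A{\left(L \right)} = -4 + \sqrt{L + 4} \left(-3\right) = -4 + \sqrt{4 + L} \left(-3\right) = -4 - 3 \sqrt{4 + L}$)
$w = \sqrt{44011 + i \sqrt{22799}}$ ($w = \sqrt{44011 + \sqrt{-22799}} = \sqrt{44011 + i \sqrt{22799}} \approx 209.79 + 0.3599 i$)
$\frac{w}{A{\left(243 \right)}} = \frac{\sqrt{44011 + i \sqrt{22799}}}{-4 - 3 \sqrt{4 + 243}} = \frac{\sqrt{44011 + i \sqrt{22799}}}{-4 - 3 \sqrt{247}}$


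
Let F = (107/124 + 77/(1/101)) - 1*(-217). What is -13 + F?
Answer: 989751/124 ≈ 7981.9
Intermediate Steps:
F = 991363/124 (F = (107*(1/124) + 77/(1/101)) + 217 = (107/124 + 77*101) + 217 = (107/124 + 7777) + 217 = 964455/124 + 217 = 991363/124 ≈ 7994.9)
-13 + F = -13 + 991363/124 = 989751/124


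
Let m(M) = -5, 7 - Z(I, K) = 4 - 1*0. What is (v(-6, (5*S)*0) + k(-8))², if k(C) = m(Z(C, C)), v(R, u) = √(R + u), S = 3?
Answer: (5 - I*√6)² ≈ 19.0 - 24.495*I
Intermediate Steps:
Z(I, K) = 3 (Z(I, K) = 7 - (4 - 1*0) = 7 - (4 + 0) = 7 - 1*4 = 7 - 4 = 3)
k(C) = -5
(v(-6, (5*S)*0) + k(-8))² = (√(-6 + (5*3)*0) - 5)² = (√(-6 + 15*0) - 5)² = (√(-6 + 0) - 5)² = (√(-6) - 5)² = (I*√6 - 5)² = (-5 + I*√6)²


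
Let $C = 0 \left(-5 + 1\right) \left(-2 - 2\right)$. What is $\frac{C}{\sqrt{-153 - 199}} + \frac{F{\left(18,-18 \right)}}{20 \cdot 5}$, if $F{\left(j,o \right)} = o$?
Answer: $- \frac{9}{50} \approx -0.18$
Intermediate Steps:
$C = 0$ ($C = 0 \left(-4\right) \left(-4\right) = 0 \left(-4\right) = 0$)
$\frac{C}{\sqrt{-153 - 199}} + \frac{F{\left(18,-18 \right)}}{20 \cdot 5} = \frac{0}{\sqrt{-153 - 199}} - \frac{18}{20 \cdot 5} = \frac{0}{\sqrt{-352}} - \frac{18}{100} = \frac{0}{4 i \sqrt{22}} - \frac{9}{50} = 0 \left(- \frac{i \sqrt{22}}{88}\right) - \frac{9}{50} = 0 - \frac{9}{50} = - \frac{9}{50}$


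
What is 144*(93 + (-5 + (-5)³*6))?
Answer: -95328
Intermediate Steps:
144*(93 + (-5 + (-5)³*6)) = 144*(93 + (-5 - 125*6)) = 144*(93 + (-5 - 750)) = 144*(93 - 755) = 144*(-662) = -95328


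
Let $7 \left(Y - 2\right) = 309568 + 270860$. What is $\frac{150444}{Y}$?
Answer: $\frac{526554}{290221} \approx 1.8143$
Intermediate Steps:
$Y = \frac{580442}{7}$ ($Y = 2 + \frac{309568 + 270860}{7} = 2 + \frac{1}{7} \cdot 580428 = 2 + \frac{580428}{7} = \frac{580442}{7} \approx 82920.0$)
$\frac{150444}{Y} = \frac{150444}{\frac{580442}{7}} = 150444 \cdot \frac{7}{580442} = \frac{526554}{290221}$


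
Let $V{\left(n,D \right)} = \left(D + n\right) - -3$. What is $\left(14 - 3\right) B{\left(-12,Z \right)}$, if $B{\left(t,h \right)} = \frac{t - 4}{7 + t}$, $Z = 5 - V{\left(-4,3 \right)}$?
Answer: $\frac{176}{5} \approx 35.2$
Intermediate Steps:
$V{\left(n,D \right)} = 3 + D + n$ ($V{\left(n,D \right)} = \left(D + n\right) + 3 = 3 + D + n$)
$Z = 3$ ($Z = 5 - \left(3 + 3 - 4\right) = 5 - 2 = 3$)
$B{\left(t,h \right)} = \frac{-4 + t}{7 + t}$
$\left(14 - 3\right) B{\left(-12,Z \right)} = \left(14 - 3\right) \frac{-4 - 12}{7 - 12} = 11 \frac{1}{-5} \left(-16\right) = 11 \left(\left(- \frac{1}{5}\right) \left(-16\right)\right) = 11 \cdot \frac{16}{5} = \frac{176}{5}$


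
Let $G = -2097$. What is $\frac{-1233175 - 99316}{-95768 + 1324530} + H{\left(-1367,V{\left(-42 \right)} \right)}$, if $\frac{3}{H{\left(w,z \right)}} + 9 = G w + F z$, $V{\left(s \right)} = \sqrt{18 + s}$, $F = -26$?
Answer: $- \frac{456229945310289431}{420714707323835287} + \frac{13 i \sqrt{6}}{684778187027} \approx -1.0844 + 4.6502 \cdot 10^{-11} i$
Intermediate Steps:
$H{\left(w,z \right)} = \frac{3}{-9 - 2097 w - 26 z}$ ($H{\left(w,z \right)} = \frac{3}{-9 - \left(26 z + 2097 w\right)} = \frac{3}{-9 - 2097 w - 26 z}$)
$\frac{-1233175 - 99316}{-95768 + 1324530} + H{\left(-1367,V{\left(-42 \right)} \right)} = \frac{-1233175 - 99316}{-95768 + 1324530} - \frac{3}{9 + 26 \sqrt{18 - 42} + 2097 \left(-1367\right)} = - \frac{1332491}{1228762} - \frac{3}{9 + 26 \sqrt{-24} - 2866599} = \left(-1332491\right) \frac{1}{1228762} - \frac{3}{9 + 26 \cdot 2 i \sqrt{6} - 2866599} = - \frac{1332491}{1228762} - \frac{3}{9 + 52 i \sqrt{6} - 2866599} = - \frac{1332491}{1228762} - \frac{3}{-2866590 + 52 i \sqrt{6}}$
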